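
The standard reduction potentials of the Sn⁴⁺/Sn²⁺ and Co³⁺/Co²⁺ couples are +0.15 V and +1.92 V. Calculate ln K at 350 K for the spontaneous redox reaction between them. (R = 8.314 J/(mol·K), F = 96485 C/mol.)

ln K = 117.4

E°_cell = +1.92 − (+0.15) = 1.77 V, with n = 2 electrons transferred.
At equilibrium E = 0, so the Nernst equation gives ln K = nFE°/RT = (2)(96485)(1.77)/((8.314)(350)) = 117.38.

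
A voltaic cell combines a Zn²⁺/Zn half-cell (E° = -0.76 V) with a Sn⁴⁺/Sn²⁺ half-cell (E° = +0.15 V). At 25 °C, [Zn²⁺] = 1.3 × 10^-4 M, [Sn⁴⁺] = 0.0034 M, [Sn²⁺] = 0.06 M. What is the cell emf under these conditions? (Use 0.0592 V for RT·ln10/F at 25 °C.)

0.988 V

The Sn⁴⁺/Sn²⁺ couple has the higher reduction potential and acts as the cathode, so E°_cell = +0.15 − (-0.76) = 0.91 V.
Balancing electrons gives n = 2; the reaction quotient is Q = [Zn²⁺]·[Sn²⁺]/[Sn⁴⁺] = 0.00229.
At 25 °C, E = E° − (0.0592/n) log Q = 0.91 − (0.0592/2)(-2.639) = 0.910 + 0.078 = 0.988 V.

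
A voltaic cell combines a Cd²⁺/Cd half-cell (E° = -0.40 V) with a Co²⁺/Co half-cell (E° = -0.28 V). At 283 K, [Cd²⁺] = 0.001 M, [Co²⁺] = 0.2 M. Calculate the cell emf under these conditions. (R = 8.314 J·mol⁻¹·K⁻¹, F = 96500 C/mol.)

The Co²⁺/Co couple has the higher reduction potential and acts as the cathode, so E°_cell = -0.28 − (-0.40) = 0.12 V.
Balancing electrons gives n = 2; the reaction quotient is Q = [Cd²⁺]/[Co²⁺] = 0.00500.
E = E° − (RT/nF) ln Q = 0.12 − (8.314×283)/(2×96500) × (-5.298) = 0.120 + 0.065 = 0.185 V.

0.185 V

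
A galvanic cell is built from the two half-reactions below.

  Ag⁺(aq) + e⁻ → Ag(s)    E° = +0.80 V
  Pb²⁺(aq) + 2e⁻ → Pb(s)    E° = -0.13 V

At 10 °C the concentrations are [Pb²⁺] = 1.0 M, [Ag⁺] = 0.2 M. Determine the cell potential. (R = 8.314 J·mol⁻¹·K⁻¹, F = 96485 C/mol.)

The Ag⁺/Ag couple has the higher reduction potential and acts as the cathode, so E°_cell = +0.80 − (-0.13) = 0.93 V.
Balancing electrons gives n = 2; the reaction quotient is Q = [Pb²⁺]/[Ag⁺]^2 = 25.0.
E = E° − (RT/nF) ln Q = 0.93 − (8.314×283)/(2×96485) × (3.219) = 0.930 − 0.039 = 0.891 V.

0.891 V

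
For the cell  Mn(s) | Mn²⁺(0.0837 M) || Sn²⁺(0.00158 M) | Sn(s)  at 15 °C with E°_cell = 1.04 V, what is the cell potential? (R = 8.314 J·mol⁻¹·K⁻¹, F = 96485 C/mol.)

Balancing electrons gives n = 2; the reaction quotient is Q = [Mn²⁺]/[Sn²⁺] = 53.0.
E = E° − (RT/nF) ln Q = 1.04 − (8.314×288)/(2×96485) × (3.970) = 1.040 − 0.049 = 0.991 V.

0.991 V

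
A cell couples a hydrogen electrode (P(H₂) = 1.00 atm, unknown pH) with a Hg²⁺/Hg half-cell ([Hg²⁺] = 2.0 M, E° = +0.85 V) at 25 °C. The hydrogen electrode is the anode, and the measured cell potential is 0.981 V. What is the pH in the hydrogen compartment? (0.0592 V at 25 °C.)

pH = 2.06

E°_cell = 0.85 V and n = 2.
log Q = n(E° − E)/0.0592 = 2×(0.85 − 0.981)/0.0592 = -4.426.
With Q = [H⁺]^2 / ([Hg²⁺]·P(H₂)), solving for [H⁺] gives log[H⁺] = -2.062, so pH = 2.06.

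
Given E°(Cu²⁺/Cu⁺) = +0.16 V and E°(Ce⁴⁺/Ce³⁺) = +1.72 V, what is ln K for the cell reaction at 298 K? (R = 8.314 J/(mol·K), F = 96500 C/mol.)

E°_cell = +1.72 − (+0.16) = 1.56 V, with n = 1 electron transferred.
At equilibrium E = 0, so the Nernst equation gives ln K = nFE°/RT = (1)(96500)(1.56)/((8.314)(298)) = 60.76.

ln K = 60.8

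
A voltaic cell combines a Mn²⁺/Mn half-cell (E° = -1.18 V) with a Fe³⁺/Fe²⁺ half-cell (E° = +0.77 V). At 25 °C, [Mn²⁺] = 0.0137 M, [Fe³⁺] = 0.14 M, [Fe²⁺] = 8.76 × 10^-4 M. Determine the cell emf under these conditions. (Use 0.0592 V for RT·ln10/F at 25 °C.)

2.14 V

The Fe³⁺/Fe²⁺ couple has the higher reduction potential and acts as the cathode, so E°_cell = +0.77 − (-1.18) = 1.95 V.
Balancing electrons gives n = 2; the reaction quotient is Q = [Mn²⁺]·[Fe²⁺]^2/[Fe³⁺]^2 = 5.36 × 10^-7.
At 25 °C, E = E° − (0.0592/n) log Q = 1.95 − (0.0592/2)(-6.271) = 1.950 + 0.186 = 2.136 V.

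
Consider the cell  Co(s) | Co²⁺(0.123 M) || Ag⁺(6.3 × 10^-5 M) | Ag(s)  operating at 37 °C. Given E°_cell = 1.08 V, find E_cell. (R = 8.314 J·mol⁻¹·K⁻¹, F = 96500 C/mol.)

0.850 V

Balancing electrons gives n = 2; the reaction quotient is Q = [Co²⁺]/[Ag⁺]^2 = 3.1 × 10^7.
E = E° − (RT/nF) ln Q = 1.08 − (8.314×310)/(2×96500) × (17.249) = 1.080 − 0.230 = 0.850 V.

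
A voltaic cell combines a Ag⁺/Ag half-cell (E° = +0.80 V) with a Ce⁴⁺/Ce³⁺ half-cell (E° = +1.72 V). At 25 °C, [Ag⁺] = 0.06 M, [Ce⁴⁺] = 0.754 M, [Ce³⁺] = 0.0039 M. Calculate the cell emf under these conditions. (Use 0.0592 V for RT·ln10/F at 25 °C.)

The Ce⁴⁺/Ce³⁺ couple has the higher reduction potential and acts as the cathode, so E°_cell = +1.72 − (+0.80) = 0.92 V.
Balancing electrons gives n = 1; the reaction quotient is Q = [Ag⁺]·[Ce³⁺]/[Ce⁴⁺] = 3.1 × 10^-4.
At 25 °C, E = E° − (0.0592/n) log Q = 0.92 − (0.0592/1)(-3.508) = 0.920 + 0.208 = 1.128 V.

1.13 V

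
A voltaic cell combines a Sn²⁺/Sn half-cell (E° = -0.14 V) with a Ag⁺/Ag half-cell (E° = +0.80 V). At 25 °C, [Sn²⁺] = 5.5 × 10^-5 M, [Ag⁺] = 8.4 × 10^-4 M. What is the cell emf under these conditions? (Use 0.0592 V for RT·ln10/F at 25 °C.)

The Ag⁺/Ag couple has the higher reduction potential and acts as the cathode, so E°_cell = +0.80 − (-0.14) = 0.94 V.
Balancing electrons gives n = 2; the reaction quotient is Q = [Sn²⁺]/[Ag⁺]^2 = 77.9.
At 25 °C, E = E° − (0.0592/n) log Q = 0.94 − (0.0592/2)(1.892) = 0.940 − 0.056 = 0.884 V.

0.884 V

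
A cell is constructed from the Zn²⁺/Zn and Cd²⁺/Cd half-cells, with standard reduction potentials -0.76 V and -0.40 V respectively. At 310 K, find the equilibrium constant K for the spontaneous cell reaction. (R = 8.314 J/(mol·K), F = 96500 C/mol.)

E°_cell = -0.40 − (-0.76) = 0.36 V, with n = 2 electrons transferred.
At equilibrium E = 0, so the Nernst equation gives ln K = nFE°/RT = (2)(96500)(0.36)/((8.314)(310)) = 26.96.
K = e^26.96 = 5.1 × 10^11.

5.1 × 10^11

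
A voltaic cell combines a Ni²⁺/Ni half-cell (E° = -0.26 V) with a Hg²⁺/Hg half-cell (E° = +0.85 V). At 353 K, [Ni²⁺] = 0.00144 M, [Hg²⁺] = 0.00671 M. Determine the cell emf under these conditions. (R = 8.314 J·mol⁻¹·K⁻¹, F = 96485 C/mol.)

1.13 V

The Hg²⁺/Hg couple has the higher reduction potential and acts as the cathode, so E°_cell = +0.85 − (-0.26) = 1.11 V.
Balancing electrons gives n = 2; the reaction quotient is Q = [Ni²⁺]/[Hg²⁺] = 0.215.
E = E° − (RT/nF) ln Q = 1.11 − (8.314×353)/(2×96485) × (-1.539) = 1.110 + 0.023 = 1.133 V.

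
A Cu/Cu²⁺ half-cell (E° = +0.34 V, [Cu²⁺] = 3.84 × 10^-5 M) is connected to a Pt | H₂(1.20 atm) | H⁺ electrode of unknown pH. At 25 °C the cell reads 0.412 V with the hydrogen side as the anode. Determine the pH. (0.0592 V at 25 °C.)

E°_cell = 0.34 V and n = 2.
log Q = n(E° − E)/0.0592 = 2×(0.34 − 0.412)/0.0592 = -2.432.
With Q = [H⁺]^2 / ([Cu²⁺]·P(H₂)), solving for [H⁺] gives log[H⁺] = -3.384, so pH = 3.38.

pH = 3.38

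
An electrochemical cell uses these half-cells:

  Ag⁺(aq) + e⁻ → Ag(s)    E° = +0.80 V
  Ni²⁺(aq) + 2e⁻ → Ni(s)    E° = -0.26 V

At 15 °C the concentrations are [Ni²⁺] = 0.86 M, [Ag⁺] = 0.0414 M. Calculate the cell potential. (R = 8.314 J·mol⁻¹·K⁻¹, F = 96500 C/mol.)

0.983 V

The Ag⁺/Ag couple has the higher reduction potential and acts as the cathode, so E°_cell = +0.80 − (-0.26) = 1.06 V.
Balancing electrons gives n = 2; the reaction quotient is Q = [Ni²⁺]/[Ag⁺]^2 = 502.
E = E° − (RT/nF) ln Q = 1.06 − (8.314×288)/(2×96500) × (6.218) = 1.060 − 0.077 = 0.983 V.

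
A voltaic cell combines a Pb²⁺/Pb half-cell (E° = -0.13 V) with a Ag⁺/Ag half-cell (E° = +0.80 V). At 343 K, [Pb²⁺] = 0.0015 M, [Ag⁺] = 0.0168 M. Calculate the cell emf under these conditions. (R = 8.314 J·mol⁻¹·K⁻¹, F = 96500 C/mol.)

0.905 V

The Ag⁺/Ag couple has the higher reduction potential and acts as the cathode, so E°_cell = +0.80 − (-0.13) = 0.93 V.
Balancing electrons gives n = 2; the reaction quotient is Q = [Pb²⁺]/[Ag⁺]^2 = 5.31.
E = E° − (RT/nF) ln Q = 0.93 − (8.314×343)/(2×96500) × (1.670) = 0.930 − 0.025 = 0.905 V.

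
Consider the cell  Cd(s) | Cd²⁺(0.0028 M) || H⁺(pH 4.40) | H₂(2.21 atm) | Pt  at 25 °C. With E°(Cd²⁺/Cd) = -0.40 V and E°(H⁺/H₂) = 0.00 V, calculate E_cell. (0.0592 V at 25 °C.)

0.20 V

The hydrogen couple is the cathode, so E°_cell = 0.40 V; n = 2.
[H⁺] = 10^(−4.40) = 4 × 10^-5 M, and Q = [Cd²⁺]·P(H₂) / [H⁺]^2 = 3.9 × 10^6.
E = E° − (0.0592/2) log Q = 0.40 − (0.0592/2)(6.592) = 0.205 V.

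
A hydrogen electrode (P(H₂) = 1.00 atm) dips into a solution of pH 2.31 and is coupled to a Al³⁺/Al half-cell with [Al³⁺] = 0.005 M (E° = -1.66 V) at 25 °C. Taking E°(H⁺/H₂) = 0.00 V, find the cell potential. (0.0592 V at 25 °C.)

The hydrogen couple is the cathode, so E°_cell = 1.66 V; n = 6.
[H⁺] = 10^(−2.31) = 0.0049 M, and Q = [Al³⁺]^2·P(H₂)^3 / [H⁺]^6 = 1.81 × 10^9.
E = E° − (0.0592/6) log Q = 1.66 − (0.0592/6)(9.258) = 1.569 V.

1.57 V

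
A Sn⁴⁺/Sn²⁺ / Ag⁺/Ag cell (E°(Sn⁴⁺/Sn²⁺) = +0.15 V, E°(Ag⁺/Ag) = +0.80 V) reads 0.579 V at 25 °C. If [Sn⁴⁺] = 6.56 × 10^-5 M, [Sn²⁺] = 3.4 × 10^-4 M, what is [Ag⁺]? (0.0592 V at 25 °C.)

From the Nernst equation, log Q = n(E° − E)/0.0592 = 2(0.65 − 0.579)/0.0592 = 2.399, so Q = 250.
With Q = [Sn⁴⁺]/([Sn²⁺]·[Ag⁺]^2) and the known concentrations, [Ag⁺]^2 in the denominator gives [Ag⁺] = 0.028 M.

0.028 M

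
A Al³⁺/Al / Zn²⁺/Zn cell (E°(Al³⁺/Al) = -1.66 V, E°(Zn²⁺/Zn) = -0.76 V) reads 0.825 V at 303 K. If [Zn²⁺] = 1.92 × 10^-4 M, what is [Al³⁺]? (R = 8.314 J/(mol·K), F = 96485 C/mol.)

From the Nernst equation, ln Q = nF(E° − E)/RT = 6×96485×(0.90 − 0.825)/(8.314×303) = 17.235, so Q = 3.06 × 10^7.
With Q = [Al³⁺]^2/[Zn²⁺]^3 and the known concentrations, [Al³⁺]^2 in the numerator gives [Al³⁺] = 0.015 M.

0.015 M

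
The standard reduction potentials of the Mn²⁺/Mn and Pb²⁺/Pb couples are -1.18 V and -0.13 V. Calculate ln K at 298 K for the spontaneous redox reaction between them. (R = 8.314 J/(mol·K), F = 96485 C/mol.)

E°_cell = -0.13 − (-1.18) = 1.05 V, with n = 2 electrons transferred.
At equilibrium E = 0, so the Nernst equation gives ln K = nFE°/RT = (2)(96485)(1.05)/((8.314)(298)) = 81.78.

ln K = 81.8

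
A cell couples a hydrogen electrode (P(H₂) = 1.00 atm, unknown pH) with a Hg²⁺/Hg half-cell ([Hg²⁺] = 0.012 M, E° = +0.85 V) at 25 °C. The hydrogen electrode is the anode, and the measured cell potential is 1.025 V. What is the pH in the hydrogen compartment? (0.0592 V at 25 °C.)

E°_cell = 0.85 V and n = 2.
log Q = n(E° − E)/0.0592 = 2×(0.85 − 1.025)/0.0592 = -5.912.
With Q = [H⁺]^2 / ([Hg²⁺]·P(H₂)), solving for [H⁺] gives log[H⁺] = -3.916, so pH = 3.92.

pH = 3.92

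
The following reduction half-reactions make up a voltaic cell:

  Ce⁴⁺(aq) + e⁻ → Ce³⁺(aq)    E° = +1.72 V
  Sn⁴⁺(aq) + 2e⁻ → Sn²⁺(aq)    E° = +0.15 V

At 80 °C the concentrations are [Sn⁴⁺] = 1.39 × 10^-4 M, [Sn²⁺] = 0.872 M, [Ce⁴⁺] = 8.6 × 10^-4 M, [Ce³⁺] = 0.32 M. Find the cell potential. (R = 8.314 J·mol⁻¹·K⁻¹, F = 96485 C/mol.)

The Ce⁴⁺/Ce³⁺ couple has the higher reduction potential and acts as the cathode, so E°_cell = +1.72 − (+0.15) = 1.57 V.
Balancing electrons gives n = 2; the reaction quotient is Q = [Sn⁴⁺]·[Ce³⁺]^2/([Sn²⁺]·[Ce⁴⁺]^2) = 22.1.
E = E° − (RT/nF) ln Q = 1.57 − (8.314×353)/(2×96485) × (3.094) = 1.570 − 0.047 = 1.523 V.

1.52 V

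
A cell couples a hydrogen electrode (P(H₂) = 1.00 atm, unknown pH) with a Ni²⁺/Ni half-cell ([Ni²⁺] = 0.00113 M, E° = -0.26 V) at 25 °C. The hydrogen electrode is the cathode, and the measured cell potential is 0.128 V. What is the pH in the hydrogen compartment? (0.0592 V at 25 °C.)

pH = 3.70

E°_cell = 0.26 V and n = 2.
log Q = n(E° − E)/0.0592 = 2×(0.26 − 0.128)/0.0592 = 4.459.
With Q = [Ni²⁺]·P(H₂) / [H⁺]^2, solving for [H⁺] gives log[H⁺] = -3.703, so pH = 3.70.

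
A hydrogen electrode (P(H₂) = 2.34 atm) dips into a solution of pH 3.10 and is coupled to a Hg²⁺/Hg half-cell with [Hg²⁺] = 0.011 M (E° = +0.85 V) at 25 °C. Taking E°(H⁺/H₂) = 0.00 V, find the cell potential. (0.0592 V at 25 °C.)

The Hg²⁺/Hg couple is the cathode, so E°_cell = 0.85 V; n = 2.
[H⁺] = 10^(−3.10) = 7.9 × 10^-4 M, and Q = [H⁺]^2 / ([Hg²⁺]·P(H₂)) = 2.45 × 10^-5.
E = E° − (0.0592/2) log Q = 0.85 − (0.0592/2)(-4.611) = 0.986 V.

0.99 V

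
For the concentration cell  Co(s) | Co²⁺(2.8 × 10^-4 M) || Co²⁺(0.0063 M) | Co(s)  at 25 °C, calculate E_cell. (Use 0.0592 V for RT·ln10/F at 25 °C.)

0.040 V

Both half-cells are Co²⁺/Co, so E°_cell = 0. The concentrated side is the cathode; the cell reaction moves Co²⁺ from high to low concentration with n = 2.
Q = [Co²⁺]_dilute/[Co²⁺]_conc = 2.8 × 10^-4/0.0063 = 0.0444.
E = 0 − (0.0592/2) log Q = −(0.0592/2)(-1.352) = 0.0400 V.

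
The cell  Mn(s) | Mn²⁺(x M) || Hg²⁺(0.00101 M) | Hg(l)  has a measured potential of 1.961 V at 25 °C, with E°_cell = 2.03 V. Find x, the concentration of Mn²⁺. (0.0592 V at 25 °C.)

From the Nernst equation, log Q = n(E° − E)/0.0592 = 2(2.03 − 1.961)/0.0592 = 2.331, so Q = 214.
With Q = [Mn²⁺]/[Hg²⁺] and the known concentrations, [Mn²⁺] in the numerator gives [Mn²⁺] = 0.22 M.

0.22 M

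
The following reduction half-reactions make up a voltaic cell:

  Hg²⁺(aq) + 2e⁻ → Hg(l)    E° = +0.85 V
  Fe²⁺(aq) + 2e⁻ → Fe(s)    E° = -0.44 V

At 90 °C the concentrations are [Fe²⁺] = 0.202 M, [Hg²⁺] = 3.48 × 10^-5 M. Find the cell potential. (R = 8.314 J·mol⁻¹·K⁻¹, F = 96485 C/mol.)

The Hg²⁺/Hg couple has the higher reduction potential and acts as the cathode, so E°_cell = +0.85 − (-0.44) = 1.29 V.
Balancing electrons gives n = 2; the reaction quotient is Q = [Fe²⁺]/[Hg²⁺] = 5800.
E = E° − (RT/nF) ln Q = 1.29 − (8.314×363)/(2×96485) × (8.666) = 1.290 − 0.136 = 1.154 V.

1.15 V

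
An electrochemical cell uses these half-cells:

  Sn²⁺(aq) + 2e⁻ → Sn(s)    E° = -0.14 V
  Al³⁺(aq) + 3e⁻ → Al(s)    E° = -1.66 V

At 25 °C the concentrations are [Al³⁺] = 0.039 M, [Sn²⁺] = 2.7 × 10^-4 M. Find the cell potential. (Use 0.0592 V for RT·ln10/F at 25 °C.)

The Sn²⁺/Sn couple has the higher reduction potential and acts as the cathode, so E°_cell = -0.14 − (-1.66) = 1.52 V.
Balancing electrons gives n = 6; the reaction quotient is Q = [Al³⁺]^2/[Sn²⁺]^3 = 7.73 × 10^7.
At 25 °C, E = E° − (0.0592/n) log Q = 1.52 − (0.0592/6)(7.888) = 1.520 − 0.078 = 1.442 V.

1.44 V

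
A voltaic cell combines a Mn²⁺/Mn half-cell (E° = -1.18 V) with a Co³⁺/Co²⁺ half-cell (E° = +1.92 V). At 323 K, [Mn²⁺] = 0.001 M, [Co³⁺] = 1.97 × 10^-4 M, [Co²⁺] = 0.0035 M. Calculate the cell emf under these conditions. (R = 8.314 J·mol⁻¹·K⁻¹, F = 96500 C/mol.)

The Co³⁺/Co²⁺ couple has the higher reduction potential and acts as the cathode, so E°_cell = +1.92 − (-1.18) = 3.10 V.
Balancing electrons gives n = 2; the reaction quotient is Q = [Mn²⁺]·[Co²⁺]^2/[Co³⁺]^2 = 0.316.
E = E° − (RT/nF) ln Q = 3.10 − (8.314×323)/(2×96500) × (-1.153) = 3.100 + 0.016 = 3.116 V.

3.12 V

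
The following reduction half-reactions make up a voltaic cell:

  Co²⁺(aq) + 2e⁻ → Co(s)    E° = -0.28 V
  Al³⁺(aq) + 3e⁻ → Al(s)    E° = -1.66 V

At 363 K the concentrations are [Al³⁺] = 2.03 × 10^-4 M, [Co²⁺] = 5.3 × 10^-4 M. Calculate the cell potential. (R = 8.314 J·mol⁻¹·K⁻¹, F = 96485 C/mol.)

1.35 V

The Co²⁺/Co couple has the higher reduction potential and acts as the cathode, so E°_cell = -0.28 − (-1.66) = 1.38 V.
Balancing electrons gives n = 6; the reaction quotient is Q = [Al³⁺]^2/[Co²⁺]^3 = 277.
E = E° − (RT/nF) ln Q = 1.38 − (8.314×363)/(6×96485) × (5.623) = 1.380 − 0.029 = 1.351 V.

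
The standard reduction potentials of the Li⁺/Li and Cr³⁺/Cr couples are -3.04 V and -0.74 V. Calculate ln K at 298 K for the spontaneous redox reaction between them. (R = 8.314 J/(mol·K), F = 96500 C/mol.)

ln K = 268.8

E°_cell = -0.74 − (-3.04) = 2.30 V, with n = 3 electrons transferred.
At equilibrium E = 0, so the Nernst equation gives ln K = nFE°/RT = (3)(96500)(2.30)/((8.314)(298)) = 268.75.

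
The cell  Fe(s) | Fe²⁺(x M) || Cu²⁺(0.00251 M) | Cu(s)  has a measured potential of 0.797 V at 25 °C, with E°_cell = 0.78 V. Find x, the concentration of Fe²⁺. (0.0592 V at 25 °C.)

6.7 × 10^-4 M

From the Nernst equation, log Q = n(E° − E)/0.0592 = 2(0.78 − 0.797)/0.0592 = -0.574, so Q = 0.266.
With Q = [Fe²⁺]/[Cu²⁺] and the known concentrations, [Fe²⁺] in the numerator gives [Fe²⁺] = 6.7 × 10^-4 M.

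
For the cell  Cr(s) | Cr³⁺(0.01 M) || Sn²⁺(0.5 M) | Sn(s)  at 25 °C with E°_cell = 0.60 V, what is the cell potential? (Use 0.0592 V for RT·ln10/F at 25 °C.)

Balancing electrons gives n = 6; the reaction quotient is Q = [Cr³⁺]^2/[Sn²⁺]^3 = 8 × 10^-4.
At 25 °C, E = E° − (0.0592/n) log Q = 0.60 − (0.0592/6)(-3.097) = 0.600 + 0.031 = 0.631 V.

0.631 V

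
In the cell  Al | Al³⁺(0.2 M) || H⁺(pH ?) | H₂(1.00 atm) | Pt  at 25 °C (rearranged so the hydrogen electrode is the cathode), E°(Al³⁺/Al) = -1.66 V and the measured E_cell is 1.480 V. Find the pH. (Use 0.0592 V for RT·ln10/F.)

pH = 3.27

E°_cell = 1.66 V and n = 6.
log Q = n(E° − E)/0.0592 = 6×(1.66 − 1.480)/0.0592 = 18.243.
With Q = [Al³⁺]^2·P(H₂)^3 / [H⁺]^6, solving for [H⁺] gives log[H⁺] = -3.274, so pH = 3.27.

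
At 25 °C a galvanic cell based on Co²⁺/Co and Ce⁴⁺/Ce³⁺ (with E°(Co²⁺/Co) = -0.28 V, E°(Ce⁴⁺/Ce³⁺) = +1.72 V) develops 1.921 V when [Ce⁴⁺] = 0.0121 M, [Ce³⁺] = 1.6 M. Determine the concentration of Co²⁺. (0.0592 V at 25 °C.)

0.027 M

From the Nernst equation, log Q = n(E° − E)/0.0592 = 2(2.00 − 1.921)/0.0592 = 2.669, so Q = 467.
With Q = [Co²⁺]·[Ce³⁺]^2/[Ce⁴⁺]^2 and the known concentrations, [Co²⁺] in the numerator gives [Co²⁺] = 0.027 M.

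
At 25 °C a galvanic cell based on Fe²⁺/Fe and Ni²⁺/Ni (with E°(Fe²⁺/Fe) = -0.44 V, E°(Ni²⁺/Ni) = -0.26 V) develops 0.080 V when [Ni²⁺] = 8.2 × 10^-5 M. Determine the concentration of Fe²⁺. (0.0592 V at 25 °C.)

From the Nernst equation, log Q = n(E° − E)/0.0592 = 2(0.18 − 0.080)/0.0592 = 3.378, so Q = 2390.
With Q = [Fe²⁺]/[Ni²⁺] and the known concentrations, [Fe²⁺] in the numerator gives [Fe²⁺] = 0.2 M.

0.2 M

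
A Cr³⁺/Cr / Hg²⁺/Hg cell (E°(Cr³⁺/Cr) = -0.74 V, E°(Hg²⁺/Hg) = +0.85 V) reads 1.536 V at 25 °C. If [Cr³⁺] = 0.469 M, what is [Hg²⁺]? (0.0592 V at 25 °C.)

0.009 M

From the Nernst equation, log Q = n(E° − E)/0.0592 = 6(1.59 − 1.536)/0.0592 = 5.473, so Q = 2.97 × 10^5.
With Q = [Cr³⁺]^2/[Hg²⁺]^3 and the known concentrations, [Hg²⁺]^3 in the denominator gives [Hg²⁺] = 0.009 M.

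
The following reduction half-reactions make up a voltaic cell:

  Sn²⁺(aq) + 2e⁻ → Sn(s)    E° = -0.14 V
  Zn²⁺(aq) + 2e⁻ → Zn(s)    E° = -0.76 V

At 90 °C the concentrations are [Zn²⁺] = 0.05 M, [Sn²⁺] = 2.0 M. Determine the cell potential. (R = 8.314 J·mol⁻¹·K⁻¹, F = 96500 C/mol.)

0.678 V

The Sn²⁺/Sn couple has the higher reduction potential and acts as the cathode, so E°_cell = -0.14 − (-0.76) = 0.62 V.
Balancing electrons gives n = 2; the reaction quotient is Q = [Zn²⁺]/[Sn²⁺] = 0.0250.
E = E° − (RT/nF) ln Q = 0.62 − (8.314×363)/(2×96500) × (-3.689) = 0.620 + 0.058 = 0.678 V.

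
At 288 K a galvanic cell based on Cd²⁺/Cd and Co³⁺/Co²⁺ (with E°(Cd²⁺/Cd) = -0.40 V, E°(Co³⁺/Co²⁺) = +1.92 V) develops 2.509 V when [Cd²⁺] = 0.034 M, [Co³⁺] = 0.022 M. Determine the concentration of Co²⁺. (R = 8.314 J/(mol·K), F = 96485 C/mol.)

5.9 × 10^-5 M

From the Nernst equation, ln Q = nF(E° − E)/RT = 2×96485×(2.32 − 2.509)/(8.314×288) = -15.232, so Q = 2.43 × 10^-7.
With Q = [Cd²⁺]·[Co²⁺]^2/[Co³⁺]^2 and the known concentrations, [Co²⁺]^2 in the numerator gives [Co²⁺] = 5.9 × 10^-5 M.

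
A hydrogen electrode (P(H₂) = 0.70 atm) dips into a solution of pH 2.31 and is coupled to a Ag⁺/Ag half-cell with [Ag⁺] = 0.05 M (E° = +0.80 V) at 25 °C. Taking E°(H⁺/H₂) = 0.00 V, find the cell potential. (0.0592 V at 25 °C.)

The Ag⁺/Ag couple is the cathode, so E°_cell = 0.80 V; n = 2.
[H⁺] = 10^(−2.31) = 0.0049 M, and Q = [H⁺]^2 / ([Ag⁺]^2·P(H₂)) = 0.0137.
E = E° − (0.0592/2) log Q = 0.80 − (0.0592/2)(-1.863) = 0.855 V.

0.86 V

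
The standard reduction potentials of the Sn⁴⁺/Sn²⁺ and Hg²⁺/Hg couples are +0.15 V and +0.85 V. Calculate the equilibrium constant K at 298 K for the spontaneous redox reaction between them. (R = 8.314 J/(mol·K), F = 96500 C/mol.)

4.8 × 10^23

E°_cell = +0.85 − (+0.15) = 0.70 V, with n = 2 electrons transferred.
At equilibrium E = 0, so the Nernst equation gives ln K = nFE°/RT = (2)(96500)(0.70)/((8.314)(298)) = 54.53.
K = e^54.53 = 4.8 × 10^23.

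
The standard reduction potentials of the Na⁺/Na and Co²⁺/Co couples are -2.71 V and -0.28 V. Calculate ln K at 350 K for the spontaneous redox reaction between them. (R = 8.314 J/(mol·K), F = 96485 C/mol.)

ln K = 161.1

E°_cell = -0.28 − (-2.71) = 2.43 V, with n = 2 electrons transferred.
At equilibrium E = 0, so the Nernst equation gives ln K = nFE°/RT = (2)(96485)(2.43)/((8.314)(350)) = 161.15.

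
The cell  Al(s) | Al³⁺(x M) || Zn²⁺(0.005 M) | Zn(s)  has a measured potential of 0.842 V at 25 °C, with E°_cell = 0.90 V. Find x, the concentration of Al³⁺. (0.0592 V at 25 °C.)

0.31 M

From the Nernst equation, log Q = n(E° − E)/0.0592 = 6(0.90 − 0.842)/0.0592 = 5.878, so Q = 7.56 × 10^5.
With Q = [Al³⁺]^2/[Zn²⁺]^3 and the known concentrations, [Al³⁺]^2 in the numerator gives [Al³⁺] = 0.31 M.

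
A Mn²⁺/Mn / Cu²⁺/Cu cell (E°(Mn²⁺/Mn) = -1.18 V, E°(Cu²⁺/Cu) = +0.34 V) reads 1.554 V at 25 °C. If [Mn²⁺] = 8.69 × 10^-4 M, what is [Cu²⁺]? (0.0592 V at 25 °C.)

From the Nernst equation, log Q = n(E° − E)/0.0592 = 2(1.52 − 1.554)/0.0592 = -1.149, so Q = 0.0710.
With Q = [Mn²⁺]/[Cu²⁺] and the known concentrations, [Cu²⁺] in the denominator gives [Cu²⁺] = 0.012 M.

0.012 M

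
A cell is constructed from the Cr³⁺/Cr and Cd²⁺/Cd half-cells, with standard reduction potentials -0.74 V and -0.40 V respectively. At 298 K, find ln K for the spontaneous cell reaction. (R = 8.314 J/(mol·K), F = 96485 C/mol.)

ln K = 79.4

E°_cell = -0.40 − (-0.74) = 0.34 V, with n = 6 electrons transferred.
At equilibrium E = 0, so the Nernst equation gives ln K = nFE°/RT = (6)(96485)(0.34)/((8.314)(298)) = 79.44.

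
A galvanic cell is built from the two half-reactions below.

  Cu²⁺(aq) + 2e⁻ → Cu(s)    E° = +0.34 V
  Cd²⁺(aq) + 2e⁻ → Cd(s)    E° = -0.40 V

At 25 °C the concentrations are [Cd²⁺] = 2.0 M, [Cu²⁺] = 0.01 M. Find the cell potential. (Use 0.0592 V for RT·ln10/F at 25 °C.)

The Cu²⁺/Cu couple has the higher reduction potential and acts as the cathode, so E°_cell = +0.34 − (-0.40) = 0.74 V.
Balancing electrons gives n = 2; the reaction quotient is Q = [Cd²⁺]/[Cu²⁺] = 200.
At 25 °C, E = E° − (0.0592/n) log Q = 0.74 − (0.0592/2)(2.301) = 0.740 − 0.068 = 0.672 V.

0.672 V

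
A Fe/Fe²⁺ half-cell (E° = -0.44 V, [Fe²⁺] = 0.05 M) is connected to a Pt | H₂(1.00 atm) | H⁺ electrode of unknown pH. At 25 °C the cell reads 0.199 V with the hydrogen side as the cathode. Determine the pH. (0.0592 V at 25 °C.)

pH = 4.72

E°_cell = 0.44 V and n = 2.
log Q = n(E° − E)/0.0592 = 2×(0.44 − 0.199)/0.0592 = 8.142.
With Q = [Fe²⁺]·P(H₂) / [H⁺]^2, solving for [H⁺] gives log[H⁺] = -4.721, so pH = 4.72.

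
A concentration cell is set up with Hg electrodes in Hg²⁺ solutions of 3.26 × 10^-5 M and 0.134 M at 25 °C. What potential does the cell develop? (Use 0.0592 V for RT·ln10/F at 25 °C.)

0.11 V

Both half-cells are Hg²⁺/Hg, so E°_cell = 0. The concentrated side is the cathode; the cell reaction moves Hg²⁺ from high to low concentration with n = 2.
Q = [Hg²⁺]_dilute/[Hg²⁺]_conc = 3.26 × 10^-5/0.134 = 2.43 × 10^-4.
E = 0 − (0.0592/2) log Q = −(0.0592/2)(-3.614) = 0.1070 V.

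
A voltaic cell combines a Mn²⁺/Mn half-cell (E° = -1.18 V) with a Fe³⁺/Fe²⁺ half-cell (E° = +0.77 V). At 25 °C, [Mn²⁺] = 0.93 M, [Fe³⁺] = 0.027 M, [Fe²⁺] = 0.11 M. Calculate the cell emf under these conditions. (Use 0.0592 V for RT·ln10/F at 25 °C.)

The Fe³⁺/Fe²⁺ couple has the higher reduction potential and acts as the cathode, so E°_cell = +0.77 − (-1.18) = 1.95 V.
Balancing electrons gives n = 2; the reaction quotient is Q = [Mn²⁺]·[Fe²⁺]^2/[Fe³⁺]^2 = 15.4.
At 25 °C, E = E° − (0.0592/n) log Q = 1.95 − (0.0592/2)(1.189) = 1.950 − 0.035 = 1.915 V.

1.91 V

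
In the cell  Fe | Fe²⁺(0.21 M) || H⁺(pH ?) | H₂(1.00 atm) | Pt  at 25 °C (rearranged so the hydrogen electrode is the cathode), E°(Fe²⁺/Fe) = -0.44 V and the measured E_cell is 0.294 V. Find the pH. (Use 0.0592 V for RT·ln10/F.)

pH = 2.81

E°_cell = 0.44 V and n = 2.
log Q = n(E° − E)/0.0592 = 2×(0.44 − 0.294)/0.0592 = 4.932.
With Q = [Fe²⁺]·P(H₂) / [H⁺]^2, solving for [H⁺] gives log[H⁺] = -2.805, so pH = 2.81.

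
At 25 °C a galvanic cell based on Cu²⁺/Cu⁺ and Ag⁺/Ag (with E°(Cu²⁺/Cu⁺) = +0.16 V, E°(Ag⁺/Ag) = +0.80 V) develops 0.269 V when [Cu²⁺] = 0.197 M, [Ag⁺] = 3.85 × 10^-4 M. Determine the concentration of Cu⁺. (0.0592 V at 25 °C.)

2.8 × 10^-4 M

From the Nernst equation, log Q = n(E° − E)/0.0592 = 1(0.64 − 0.269)/0.0592 = 6.267, so Q = 1.85 × 10^6.
With Q = [Cu²⁺]/([Cu⁺]·[Ag⁺]) and the known concentrations, [Cu⁺] in the denominator gives [Cu⁺] = 2.8 × 10^-4 M.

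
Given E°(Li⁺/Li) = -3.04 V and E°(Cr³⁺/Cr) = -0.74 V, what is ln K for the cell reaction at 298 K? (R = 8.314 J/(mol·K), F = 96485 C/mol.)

ln K = 268.7

E°_cell = -0.74 − (-3.04) = 2.30 V, with n = 3 electrons transferred.
At equilibrium E = 0, so the Nernst equation gives ln K = nFE°/RT = (3)(96485)(2.30)/((8.314)(298)) = 268.71.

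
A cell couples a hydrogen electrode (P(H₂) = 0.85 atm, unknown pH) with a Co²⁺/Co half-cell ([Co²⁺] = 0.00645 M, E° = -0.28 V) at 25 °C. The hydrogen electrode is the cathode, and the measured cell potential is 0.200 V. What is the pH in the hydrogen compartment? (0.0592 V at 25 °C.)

pH = 2.48

E°_cell = 0.28 V and n = 2.
log Q = n(E° − E)/0.0592 = 2×(0.28 − 0.200)/0.0592 = 2.703.
With Q = [Co²⁺]·P(H₂) / [H⁺]^2, solving for [H⁺] gives log[H⁺] = -2.482, so pH = 2.48.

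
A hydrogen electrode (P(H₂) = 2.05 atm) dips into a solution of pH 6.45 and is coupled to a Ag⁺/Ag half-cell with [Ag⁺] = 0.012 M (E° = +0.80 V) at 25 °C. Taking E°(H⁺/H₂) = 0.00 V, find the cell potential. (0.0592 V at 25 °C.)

1.08 V

The Ag⁺/Ag couple is the cathode, so E°_cell = 0.80 V; n = 2.
[H⁺] = 10^(−6.45) = 3.5 × 10^-7 M, and Q = [H⁺]^2 / ([Ag⁺]^2·P(H₂)) = 4.26 × 10^-10.
E = E° − (0.0592/2) log Q = 0.80 − (0.0592/2)(-9.370) = 1.077 V.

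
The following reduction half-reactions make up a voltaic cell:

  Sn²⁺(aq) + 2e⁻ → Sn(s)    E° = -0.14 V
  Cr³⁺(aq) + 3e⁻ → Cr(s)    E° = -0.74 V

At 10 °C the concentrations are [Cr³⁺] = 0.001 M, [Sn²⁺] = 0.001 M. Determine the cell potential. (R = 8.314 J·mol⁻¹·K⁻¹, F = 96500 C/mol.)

0.572 V

The Sn²⁺/Sn couple has the higher reduction potential and acts as the cathode, so E°_cell = -0.14 − (-0.74) = 0.60 V.
Balancing electrons gives n = 6; the reaction quotient is Q = [Cr³⁺]^2/[Sn²⁺]^3 = 1000.
E = E° − (RT/nF) ln Q = 0.60 − (8.314×283)/(6×96500) × (6.908) = 0.600 − 0.028 = 0.572 V.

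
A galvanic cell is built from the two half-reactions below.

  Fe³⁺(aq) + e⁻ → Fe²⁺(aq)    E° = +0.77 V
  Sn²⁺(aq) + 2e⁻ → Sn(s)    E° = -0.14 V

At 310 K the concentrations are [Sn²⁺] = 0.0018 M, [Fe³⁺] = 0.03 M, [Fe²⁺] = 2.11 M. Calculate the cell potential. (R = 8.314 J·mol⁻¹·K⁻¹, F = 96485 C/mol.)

The Fe³⁺/Fe²⁺ couple has the higher reduction potential and acts as the cathode, so E°_cell = +0.77 − (-0.14) = 0.91 V.
Balancing electrons gives n = 2; the reaction quotient is Q = [Sn²⁺]·[Fe²⁺]^2/[Fe³⁺]^2 = 8.90.
E = E° − (RT/nF) ln Q = 0.91 − (8.314×310)/(2×96485) × (2.187) = 0.910 − 0.029 = 0.881 V.

0.881 V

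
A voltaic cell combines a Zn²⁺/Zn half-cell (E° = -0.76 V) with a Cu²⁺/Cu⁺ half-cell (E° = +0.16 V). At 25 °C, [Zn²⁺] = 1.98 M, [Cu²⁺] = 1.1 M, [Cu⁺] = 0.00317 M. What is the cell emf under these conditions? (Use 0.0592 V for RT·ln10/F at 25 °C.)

The Cu²⁺/Cu⁺ couple has the higher reduction potential and acts as the cathode, so E°_cell = +0.16 − (-0.76) = 0.92 V.
Balancing electrons gives n = 2; the reaction quotient is Q = [Zn²⁺]·[Cu⁺]^2/[Cu²⁺]^2 = 1.64 × 10^-5.
At 25 °C, E = E° − (0.0592/n) log Q = 0.92 − (0.0592/2)(-4.784) = 0.920 + 0.142 = 1.062 V.

1.06 V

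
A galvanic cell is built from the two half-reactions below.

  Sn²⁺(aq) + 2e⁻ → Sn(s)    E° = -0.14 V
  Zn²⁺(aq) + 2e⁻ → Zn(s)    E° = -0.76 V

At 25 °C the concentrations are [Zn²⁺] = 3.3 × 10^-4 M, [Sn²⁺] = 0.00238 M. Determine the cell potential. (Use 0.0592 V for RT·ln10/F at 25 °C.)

0.645 V

The Sn²⁺/Sn couple has the higher reduction potential and acts as the cathode, so E°_cell = -0.14 − (-0.76) = 0.62 V.
Balancing electrons gives n = 2; the reaction quotient is Q = [Zn²⁺]/[Sn²⁺] = 0.139.
At 25 °C, E = E° − (0.0592/n) log Q = 0.62 − (0.0592/2)(-0.858) = 0.620 + 0.025 = 0.645 V.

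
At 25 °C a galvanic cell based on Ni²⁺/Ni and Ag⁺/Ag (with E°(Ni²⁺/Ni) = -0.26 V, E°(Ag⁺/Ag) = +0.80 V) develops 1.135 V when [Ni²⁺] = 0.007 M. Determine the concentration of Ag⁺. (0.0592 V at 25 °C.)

From the Nernst equation, log Q = n(E° − E)/0.0592 = 2(1.06 − 1.135)/0.0592 = -2.534, so Q = 0.00293.
With Q = [Ni²⁺]/[Ag⁺]^2 and the known concentrations, [Ag⁺]^2 in the denominator gives [Ag⁺] = 1.5 M.

1.5 M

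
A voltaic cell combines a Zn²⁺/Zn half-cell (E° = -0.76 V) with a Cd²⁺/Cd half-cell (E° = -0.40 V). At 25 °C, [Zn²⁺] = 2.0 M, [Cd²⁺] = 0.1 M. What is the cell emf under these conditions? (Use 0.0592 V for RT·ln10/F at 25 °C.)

0.321 V

The Cd²⁺/Cd couple has the higher reduction potential and acts as the cathode, so E°_cell = -0.40 − (-0.76) = 0.36 V.
Balancing electrons gives n = 2; the reaction quotient is Q = [Zn²⁺]/[Cd²⁺] = 20.0.
At 25 °C, E = E° − (0.0592/n) log Q = 0.36 − (0.0592/2)(1.301) = 0.360 − 0.039 = 0.321 V.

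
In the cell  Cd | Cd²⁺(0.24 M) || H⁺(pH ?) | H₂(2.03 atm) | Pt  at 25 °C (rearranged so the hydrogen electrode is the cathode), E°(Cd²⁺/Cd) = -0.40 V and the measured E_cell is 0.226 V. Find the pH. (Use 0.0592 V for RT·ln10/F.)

E°_cell = 0.40 V and n = 2.
log Q = n(E° − E)/0.0592 = 2×(0.40 − 0.226)/0.0592 = 5.878.
With Q = [Cd²⁺]·P(H₂) / [H⁺]^2, solving for [H⁺] gives log[H⁺] = -3.095, so pH = 3.10.

pH = 3.10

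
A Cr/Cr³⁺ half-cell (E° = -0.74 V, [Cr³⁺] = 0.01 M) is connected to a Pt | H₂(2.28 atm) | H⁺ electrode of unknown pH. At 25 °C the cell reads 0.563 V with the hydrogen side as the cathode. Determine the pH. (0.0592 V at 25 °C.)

E°_cell = 0.74 V and n = 6.
log Q = n(E° − E)/0.0592 = 6×(0.74 − 0.563)/0.0592 = 17.939.
With Q = [Cr³⁺]^2·P(H₂)^3 / [H⁺]^6, solving for [H⁺] gives log[H⁺] = -3.478, so pH = 3.48.

pH = 3.48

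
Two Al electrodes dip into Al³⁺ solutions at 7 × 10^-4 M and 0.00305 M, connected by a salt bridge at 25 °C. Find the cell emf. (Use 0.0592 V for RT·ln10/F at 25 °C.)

Both half-cells are Al³⁺/Al, so E°_cell = 0. The concentrated side is the cathode; the cell reaction moves Al³⁺ from high to low concentration with n = 3.
Q = [Al³⁺]_dilute/[Al³⁺]_conc = 7 × 10^-4/0.00305 = 0.230.
E = 0 − (0.0592/3) log Q = −(0.0592/3)(-0.639) = 0.0126 V.

0.013 V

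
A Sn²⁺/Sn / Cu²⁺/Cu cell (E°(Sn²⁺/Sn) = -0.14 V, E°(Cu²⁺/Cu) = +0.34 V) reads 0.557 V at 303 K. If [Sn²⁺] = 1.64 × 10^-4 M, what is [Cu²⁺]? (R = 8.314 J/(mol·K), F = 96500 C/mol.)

0.06 M

From the Nernst equation, ln Q = nF(E° − E)/RT = 2×96500×(0.48 − 0.557)/(8.314×303) = -5.899, so Q = 0.00274.
With Q = [Sn²⁺]/[Cu²⁺] and the known concentrations, [Cu²⁺] in the denominator gives [Cu²⁺] = 0.06 M.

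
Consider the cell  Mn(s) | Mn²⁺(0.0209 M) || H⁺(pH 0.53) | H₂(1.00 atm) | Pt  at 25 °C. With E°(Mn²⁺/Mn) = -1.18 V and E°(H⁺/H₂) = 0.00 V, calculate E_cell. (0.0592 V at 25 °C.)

The hydrogen couple is the cathode, so E°_cell = 1.18 V; n = 2.
[H⁺] = 10^(−0.53) = 0.30 M, and Q = [Mn²⁺]·P(H₂) / [H⁺]^2 = 0.240.
E = E° − (0.0592/2) log Q = 1.18 − (0.0592/2)(-0.620) = 1.198 V.

1.20 V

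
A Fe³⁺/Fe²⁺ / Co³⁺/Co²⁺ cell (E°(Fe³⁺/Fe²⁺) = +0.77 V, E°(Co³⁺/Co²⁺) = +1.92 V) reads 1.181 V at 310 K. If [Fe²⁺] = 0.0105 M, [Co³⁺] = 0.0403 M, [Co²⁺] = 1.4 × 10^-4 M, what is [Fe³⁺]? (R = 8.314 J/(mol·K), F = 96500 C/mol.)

From the Nernst equation, ln Q = nF(E° − E)/RT = 1×96500×(1.15 − 1.181)/(8.314×310) = -1.161, so Q = 0.313.
With Q = [Fe³⁺]·[Co²⁺]/([Fe²⁺]·[Co³⁺]) and the known concentrations, [Fe³⁺] in the numerator gives [Fe³⁺] = 0.95 M.

0.95 M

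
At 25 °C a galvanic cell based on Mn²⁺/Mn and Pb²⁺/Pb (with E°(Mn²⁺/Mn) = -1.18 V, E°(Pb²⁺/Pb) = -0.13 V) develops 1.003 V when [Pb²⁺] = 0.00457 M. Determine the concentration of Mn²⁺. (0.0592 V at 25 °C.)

0.18 M

From the Nernst equation, log Q = n(E° − E)/0.0592 = 2(1.05 − 1.003)/0.0592 = 1.588, so Q = 38.7.
With Q = [Mn²⁺]/[Pb²⁺] and the known concentrations, [Mn²⁺] in the numerator gives [Mn²⁺] = 0.18 M.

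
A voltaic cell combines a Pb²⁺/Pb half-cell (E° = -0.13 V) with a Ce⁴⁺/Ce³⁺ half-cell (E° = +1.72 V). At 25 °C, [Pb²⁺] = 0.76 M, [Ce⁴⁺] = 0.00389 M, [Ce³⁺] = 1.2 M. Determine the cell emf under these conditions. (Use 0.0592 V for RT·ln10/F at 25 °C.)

1.71 V

The Ce⁴⁺/Ce³⁺ couple has the higher reduction potential and acts as the cathode, so E°_cell = +1.72 − (-0.13) = 1.85 V.
Balancing electrons gives n = 2; the reaction quotient is Q = [Pb²⁺]·[Ce³⁺]^2/[Ce⁴⁺]^2 = 7.23 × 10^4.
At 25 °C, E = E° − (0.0592/n) log Q = 1.85 − (0.0592/2)(4.859) = 1.850 − 0.144 = 1.706 V.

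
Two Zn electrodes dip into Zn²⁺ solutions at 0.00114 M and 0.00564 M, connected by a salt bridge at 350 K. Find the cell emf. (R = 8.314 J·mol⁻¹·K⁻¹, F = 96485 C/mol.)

Both half-cells are Zn²⁺/Zn, so E°_cell = 0. The concentrated side is the cathode; the cell reaction moves Zn²⁺ from high to low concentration with n = 2.
Q = [Zn²⁺]_dilute/[Zn²⁺]_conc = 0.00114/0.00564 = 0.202.
E = 0 − (RT/nF) ln Q = −((8.314×350)/(2×96485))(-1.599) = 0.0241 V.

0.024 V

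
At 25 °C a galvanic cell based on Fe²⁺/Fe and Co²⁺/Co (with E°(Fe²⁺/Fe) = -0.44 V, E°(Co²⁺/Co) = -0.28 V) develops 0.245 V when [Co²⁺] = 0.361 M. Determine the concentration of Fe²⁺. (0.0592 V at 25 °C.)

From the Nernst equation, log Q = n(E° − E)/0.0592 = 2(0.16 − 0.245)/0.0592 = -2.872, so Q = 0.00134.
With Q = [Fe²⁺]/[Co²⁺] and the known concentrations, [Fe²⁺] in the numerator gives [Fe²⁺] = 4.9 × 10^-4 M.

4.9 × 10^-4 M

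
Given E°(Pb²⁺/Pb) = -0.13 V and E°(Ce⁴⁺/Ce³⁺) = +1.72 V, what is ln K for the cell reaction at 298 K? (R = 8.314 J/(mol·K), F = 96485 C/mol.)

ln K = 144.1

E°_cell = +1.72 − (-0.13) = 1.85 V, with n = 2 electrons transferred.
At equilibrium E = 0, so the Nernst equation gives ln K = nFE°/RT = (2)(96485)(1.85)/((8.314)(298)) = 144.09.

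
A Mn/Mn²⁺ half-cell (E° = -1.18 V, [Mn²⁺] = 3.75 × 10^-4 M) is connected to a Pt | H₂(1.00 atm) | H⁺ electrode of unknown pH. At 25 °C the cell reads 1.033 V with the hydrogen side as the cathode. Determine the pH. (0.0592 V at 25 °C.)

pH = 4.20

E°_cell = 1.18 V and n = 2.
log Q = n(E° − E)/0.0592 = 2×(1.18 − 1.033)/0.0592 = 4.966.
With Q = [Mn²⁺]·P(H₂) / [H⁺]^2, solving for [H⁺] gives log[H⁺] = -4.196, so pH = 4.20.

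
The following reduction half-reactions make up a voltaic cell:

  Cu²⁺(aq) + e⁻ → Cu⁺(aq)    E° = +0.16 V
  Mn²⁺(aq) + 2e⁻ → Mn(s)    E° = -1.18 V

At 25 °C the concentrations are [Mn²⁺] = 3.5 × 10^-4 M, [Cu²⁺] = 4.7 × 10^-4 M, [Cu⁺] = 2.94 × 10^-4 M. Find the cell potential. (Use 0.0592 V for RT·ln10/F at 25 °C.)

The Cu²⁺/Cu⁺ couple has the higher reduction potential and acts as the cathode, so E°_cell = +0.16 − (-1.18) = 1.34 V.
Balancing electrons gives n = 2; the reaction quotient is Q = [Mn²⁺]·[Cu⁺]^2/[Cu²⁺]^2 = 1.37 × 10^-4.
At 25 °C, E = E° − (0.0592/n) log Q = 1.34 − (0.0592/2)(-3.863) = 1.340 + 0.114 = 1.454 V.

1.45 V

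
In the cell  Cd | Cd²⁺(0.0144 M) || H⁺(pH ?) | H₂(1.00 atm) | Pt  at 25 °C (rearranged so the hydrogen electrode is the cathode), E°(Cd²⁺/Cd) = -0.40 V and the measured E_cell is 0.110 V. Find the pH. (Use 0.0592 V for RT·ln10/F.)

pH = 5.82

E°_cell = 0.40 V and n = 2.
log Q = n(E° − E)/0.0592 = 2×(0.40 − 0.110)/0.0592 = 9.797.
With Q = [Cd²⁺]·P(H₂) / [H⁺]^2, solving for [H⁺] gives log[H⁺] = -5.819, so pH = 5.82.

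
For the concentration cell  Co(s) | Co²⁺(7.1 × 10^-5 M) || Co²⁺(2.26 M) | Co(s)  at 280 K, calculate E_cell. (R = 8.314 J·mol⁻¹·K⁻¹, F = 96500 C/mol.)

Both half-cells are Co²⁺/Co, so E°_cell = 0. The concentrated side is the cathode; the cell reaction moves Co²⁺ from high to low concentration with n = 2.
Q = [Co²⁺]_dilute/[Co²⁺]_conc = 7.1 × 10^-5/2.26 = 3.14 × 10^-5.
E = 0 − (RT/nF) ln Q = −((8.314×280)/(2×96500))(-10.368) = 0.1251 V.

0.13 V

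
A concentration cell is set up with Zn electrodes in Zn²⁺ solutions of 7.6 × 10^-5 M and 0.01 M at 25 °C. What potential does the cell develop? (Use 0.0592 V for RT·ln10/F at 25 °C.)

0.063 V

Both half-cells are Zn²⁺/Zn, so E°_cell = 0. The concentrated side is the cathode; the cell reaction moves Zn²⁺ from high to low concentration with n = 2.
Q = [Zn²⁺]_dilute/[Zn²⁺]_conc = 7.6 × 10^-5/0.01 = 0.00760.
E = 0 − (0.0592/2) log Q = −(0.0592/2)(-2.119) = 0.0627 V.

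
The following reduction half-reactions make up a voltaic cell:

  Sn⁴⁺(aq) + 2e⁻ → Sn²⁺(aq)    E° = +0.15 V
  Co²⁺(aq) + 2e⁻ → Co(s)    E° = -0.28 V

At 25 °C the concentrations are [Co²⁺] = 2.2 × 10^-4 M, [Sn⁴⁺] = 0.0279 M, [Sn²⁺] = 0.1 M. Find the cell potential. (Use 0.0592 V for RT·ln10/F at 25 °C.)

The Sn⁴⁺/Sn²⁺ couple has the higher reduction potential and acts as the cathode, so E°_cell = +0.15 − (-0.28) = 0.43 V.
Balancing electrons gives n = 2; the reaction quotient is Q = [Co²⁺]·[Sn²⁺]/[Sn⁴⁺] = 7.89 × 10^-4.
At 25 °C, E = E° − (0.0592/n) log Q = 0.43 − (0.0592/2)(-3.103) = 0.430 + 0.092 = 0.522 V.

0.522 V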